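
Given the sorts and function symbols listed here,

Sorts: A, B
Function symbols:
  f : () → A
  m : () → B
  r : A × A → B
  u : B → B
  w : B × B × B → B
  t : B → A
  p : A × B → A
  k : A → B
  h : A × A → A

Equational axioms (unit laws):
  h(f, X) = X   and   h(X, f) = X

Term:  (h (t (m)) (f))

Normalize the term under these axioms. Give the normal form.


1. (h (t (m)) (f))  →  (t (m))

normal form = (t (m))


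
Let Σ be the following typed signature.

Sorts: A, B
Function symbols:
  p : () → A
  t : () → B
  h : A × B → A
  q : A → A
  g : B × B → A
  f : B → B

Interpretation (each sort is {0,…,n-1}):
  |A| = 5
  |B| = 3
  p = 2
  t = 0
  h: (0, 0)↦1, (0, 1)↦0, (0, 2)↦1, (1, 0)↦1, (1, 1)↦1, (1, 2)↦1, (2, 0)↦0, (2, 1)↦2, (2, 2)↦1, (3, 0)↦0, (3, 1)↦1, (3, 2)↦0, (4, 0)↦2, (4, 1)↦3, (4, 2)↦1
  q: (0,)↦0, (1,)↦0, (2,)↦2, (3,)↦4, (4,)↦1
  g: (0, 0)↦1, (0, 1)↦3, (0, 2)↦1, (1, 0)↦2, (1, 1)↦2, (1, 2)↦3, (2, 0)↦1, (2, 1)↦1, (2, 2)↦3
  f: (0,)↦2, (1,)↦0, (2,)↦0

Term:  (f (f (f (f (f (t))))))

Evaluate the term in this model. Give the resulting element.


value = 2

  t = 0
  (f (t)) = f(0,) = 2
  (f (f (t))) = f(2,) = 0
  (f (f (f (t)))) = f(0,) = 2
  (f (f (f (f (t))))) = f(2,) = 0
  (f (f (f (f (f (t)))))) = f(0,) = 2


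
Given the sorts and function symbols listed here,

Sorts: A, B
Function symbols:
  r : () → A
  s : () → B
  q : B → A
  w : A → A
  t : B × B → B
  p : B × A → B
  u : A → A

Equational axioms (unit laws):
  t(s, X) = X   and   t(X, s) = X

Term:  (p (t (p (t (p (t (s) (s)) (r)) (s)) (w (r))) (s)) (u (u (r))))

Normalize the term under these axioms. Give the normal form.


normal form = (p (p (p (s) (r)) (w (r))) (u (u (r))))

1. (p (t (p (t (p (t (s) (s)) (r)) (s)) (w (r))) (s)) (u (u (r))))  →  (p (p (t (p (t (s) (s)) (r)) (s)) (w (r))) (u (u (r))))
2. (p (p (t (p (t (s) (s)) (r)) (s)) (w (r))) (u (u (r))))  →  (p (p (p (t (s) (s)) (r)) (w (r))) (u (u (r))))
3. (p (p (p (t (s) (s)) (r)) (w (r))) (u (u (r))))  →  (p (p (p (s) (r)) (w (r))) (u (u (r))))


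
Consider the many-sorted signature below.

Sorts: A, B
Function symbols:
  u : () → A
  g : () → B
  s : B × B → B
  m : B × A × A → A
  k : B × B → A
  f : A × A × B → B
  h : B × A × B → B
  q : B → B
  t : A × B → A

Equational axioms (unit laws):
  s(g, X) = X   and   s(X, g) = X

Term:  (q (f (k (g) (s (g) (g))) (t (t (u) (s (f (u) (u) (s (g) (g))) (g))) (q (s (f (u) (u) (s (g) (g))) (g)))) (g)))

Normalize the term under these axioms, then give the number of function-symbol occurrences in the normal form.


1. (q (f (k (g) (s (g) (g))) (t (t (u) (s (f (u) (u) (s (g) (g))) (g))) (q (s (f (u) (u) (s (g) (g))) (g)))) (g)))  →  (q (f (k (g) (g)) (t (t (u) (s (f (u) (u) (s (g) (g))) (g))) (q (s (f (u) (u) (s (g) (g))) (g)))) (g)))
2. (q (f (k (g) (g)) (t (t (u) (s (f (u) (u) (s (g) (g))) (g))) (q (s (f (u) (u) (s (g) (g))) (g)))) (g)))  →  (q (f (k (g) (g)) (t (t (u) (f (u) (u) (s (g) (g)))) (q (s (f (u) (u) (s (g) (g))) (g)))) (g)))
3. (q (f (k (g) (g)) (t (t (u) (f (u) (u) (s (g) (g)))) (q (s (f (u) (u) (s (g) (g))) (g)))) (g)))  →  (q (f (k (g) (g)) (t (t (u) (f (u) (u) (g))) (q (s (f (u) (u) (s (g) (g))) (g)))) (g)))
4. (q (f (k (g) (g)) (t (t (u) (f (u) (u) (g))) (q (s (f (u) (u) (s (g) (g))) (g)))) (g)))  →  (q (f (k (g) (g)) (t (t (u) (f (u) (u) (g))) (q (f (u) (u) (s (g) (g))))) (g)))
5. (q (f (k (g) (g)) (t (t (u) (f (u) (u) (g))) (q (f (u) (u) (s (g) (g))))) (g)))  →  (q (f (k (g) (g)) (t (t (u) (f (u) (u) (g))) (q (f (u) (u) (g)))) (g)))
normal form: (q (f (k (g) (g)) (t (t (u) (f (u) (u) (g))) (q (f (u) (u) (g)))) (g)))

size = 18


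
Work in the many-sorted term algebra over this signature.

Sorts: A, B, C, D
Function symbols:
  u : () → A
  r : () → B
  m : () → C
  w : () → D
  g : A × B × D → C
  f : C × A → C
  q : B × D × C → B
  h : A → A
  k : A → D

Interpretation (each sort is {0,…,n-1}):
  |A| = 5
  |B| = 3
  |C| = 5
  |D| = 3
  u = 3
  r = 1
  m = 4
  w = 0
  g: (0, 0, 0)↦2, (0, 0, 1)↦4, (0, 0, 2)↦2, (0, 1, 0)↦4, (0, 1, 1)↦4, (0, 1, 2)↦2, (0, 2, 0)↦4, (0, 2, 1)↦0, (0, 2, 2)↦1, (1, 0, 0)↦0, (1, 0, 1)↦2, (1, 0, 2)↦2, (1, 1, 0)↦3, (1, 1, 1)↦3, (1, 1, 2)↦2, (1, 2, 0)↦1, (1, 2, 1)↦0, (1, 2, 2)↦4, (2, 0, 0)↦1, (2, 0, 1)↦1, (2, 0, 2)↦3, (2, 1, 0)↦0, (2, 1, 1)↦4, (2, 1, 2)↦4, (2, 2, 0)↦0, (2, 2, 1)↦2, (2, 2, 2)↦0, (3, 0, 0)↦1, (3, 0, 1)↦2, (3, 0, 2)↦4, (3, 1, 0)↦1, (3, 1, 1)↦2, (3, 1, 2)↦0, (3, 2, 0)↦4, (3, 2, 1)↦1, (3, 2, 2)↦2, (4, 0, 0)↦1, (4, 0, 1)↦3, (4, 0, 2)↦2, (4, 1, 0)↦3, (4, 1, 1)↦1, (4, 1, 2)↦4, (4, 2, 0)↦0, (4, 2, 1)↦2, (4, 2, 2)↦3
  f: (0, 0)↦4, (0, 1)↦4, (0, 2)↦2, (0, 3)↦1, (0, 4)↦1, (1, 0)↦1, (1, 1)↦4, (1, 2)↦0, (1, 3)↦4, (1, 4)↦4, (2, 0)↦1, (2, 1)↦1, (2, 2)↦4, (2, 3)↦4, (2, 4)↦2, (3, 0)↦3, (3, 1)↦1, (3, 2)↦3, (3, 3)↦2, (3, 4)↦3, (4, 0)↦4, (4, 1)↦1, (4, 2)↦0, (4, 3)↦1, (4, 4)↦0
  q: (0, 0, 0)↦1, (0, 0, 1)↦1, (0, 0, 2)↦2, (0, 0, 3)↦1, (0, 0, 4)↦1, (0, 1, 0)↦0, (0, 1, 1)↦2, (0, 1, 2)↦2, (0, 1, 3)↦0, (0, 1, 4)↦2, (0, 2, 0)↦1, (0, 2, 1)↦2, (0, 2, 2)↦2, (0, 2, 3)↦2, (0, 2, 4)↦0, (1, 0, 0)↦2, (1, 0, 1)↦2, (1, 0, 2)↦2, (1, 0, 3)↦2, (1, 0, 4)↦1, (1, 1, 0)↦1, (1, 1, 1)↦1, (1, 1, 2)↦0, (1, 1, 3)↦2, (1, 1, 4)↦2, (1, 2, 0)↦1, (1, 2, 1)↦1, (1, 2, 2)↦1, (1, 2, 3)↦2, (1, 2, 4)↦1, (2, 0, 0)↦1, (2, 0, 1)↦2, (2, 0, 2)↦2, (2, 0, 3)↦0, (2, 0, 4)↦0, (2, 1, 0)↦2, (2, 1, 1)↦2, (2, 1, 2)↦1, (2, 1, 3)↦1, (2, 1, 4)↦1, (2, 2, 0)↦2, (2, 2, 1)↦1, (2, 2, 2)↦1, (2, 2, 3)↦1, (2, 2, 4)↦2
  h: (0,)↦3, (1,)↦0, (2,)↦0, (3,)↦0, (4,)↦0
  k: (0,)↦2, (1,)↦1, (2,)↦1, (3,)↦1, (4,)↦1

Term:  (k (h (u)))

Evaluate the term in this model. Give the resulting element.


value = 2

  u = 3
  (h (u)) = h(3,) = 0
  (k (h (u))) = k(0,) = 2


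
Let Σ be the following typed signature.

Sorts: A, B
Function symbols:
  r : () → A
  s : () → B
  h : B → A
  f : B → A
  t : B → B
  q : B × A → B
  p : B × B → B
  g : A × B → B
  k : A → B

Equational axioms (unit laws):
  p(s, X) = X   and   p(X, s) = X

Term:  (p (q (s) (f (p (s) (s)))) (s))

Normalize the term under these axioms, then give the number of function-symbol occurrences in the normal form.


size = 4

1. (p (q (s) (f (p (s) (s)))) (s))  →  (q (s) (f (p (s) (s))))
2. (q (s) (f (p (s) (s))))  →  (q (s) (f (s)))
normal form: (q (s) (f (s)))


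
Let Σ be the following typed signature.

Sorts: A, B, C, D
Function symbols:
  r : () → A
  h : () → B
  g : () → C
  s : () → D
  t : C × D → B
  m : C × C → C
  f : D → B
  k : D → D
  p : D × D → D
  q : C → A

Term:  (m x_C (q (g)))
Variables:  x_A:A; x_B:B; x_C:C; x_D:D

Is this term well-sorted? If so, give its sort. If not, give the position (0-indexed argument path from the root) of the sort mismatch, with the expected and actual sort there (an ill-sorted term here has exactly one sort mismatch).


  x_C : C
    (g) : C
  (q (g)) : A
(m x_C (q (g))) : ✗ arg 1 at [1] has sort A, expected C

ill-sorted at position [1]: expected C, got A


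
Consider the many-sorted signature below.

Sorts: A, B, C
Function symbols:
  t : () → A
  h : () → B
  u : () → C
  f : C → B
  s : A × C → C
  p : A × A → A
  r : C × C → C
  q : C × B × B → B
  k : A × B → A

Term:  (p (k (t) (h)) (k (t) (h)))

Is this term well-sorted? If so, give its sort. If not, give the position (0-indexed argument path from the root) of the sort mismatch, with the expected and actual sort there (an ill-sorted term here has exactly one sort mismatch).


well-sorted; sort = A

    (t) : A
    (h) : B
  (k (t) (h)) : A
    (t) : A
    (h) : B
  (k (t) (h)) : A
(p (k (t) (h)) (k (t) (h))) : A


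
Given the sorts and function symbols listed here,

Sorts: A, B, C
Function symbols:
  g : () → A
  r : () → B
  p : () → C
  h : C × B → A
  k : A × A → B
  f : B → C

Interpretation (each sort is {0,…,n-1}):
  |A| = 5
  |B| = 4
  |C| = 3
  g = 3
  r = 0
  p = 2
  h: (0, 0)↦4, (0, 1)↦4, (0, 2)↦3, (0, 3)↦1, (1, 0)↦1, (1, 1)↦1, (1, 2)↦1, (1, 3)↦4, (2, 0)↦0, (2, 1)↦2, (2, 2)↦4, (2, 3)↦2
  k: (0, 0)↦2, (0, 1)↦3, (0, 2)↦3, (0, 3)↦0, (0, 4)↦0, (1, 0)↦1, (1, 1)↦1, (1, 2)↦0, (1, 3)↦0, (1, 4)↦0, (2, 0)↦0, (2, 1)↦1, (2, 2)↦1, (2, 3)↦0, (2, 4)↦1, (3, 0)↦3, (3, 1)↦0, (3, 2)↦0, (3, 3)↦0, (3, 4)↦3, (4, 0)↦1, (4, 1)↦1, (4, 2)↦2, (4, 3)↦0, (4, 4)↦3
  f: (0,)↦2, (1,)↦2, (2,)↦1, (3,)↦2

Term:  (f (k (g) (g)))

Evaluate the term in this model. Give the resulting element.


  g = 3
  g = 3
  (k (g) (g)) = k(3, 3) = 0
  (f (k (g) (g))) = f(0,) = 2

value = 2


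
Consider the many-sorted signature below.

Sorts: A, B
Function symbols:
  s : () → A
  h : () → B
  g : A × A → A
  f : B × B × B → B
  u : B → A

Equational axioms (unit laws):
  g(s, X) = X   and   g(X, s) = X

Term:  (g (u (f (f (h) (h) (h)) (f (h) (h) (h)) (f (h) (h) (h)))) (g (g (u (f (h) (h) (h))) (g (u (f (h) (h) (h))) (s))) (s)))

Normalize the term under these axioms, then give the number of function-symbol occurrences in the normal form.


size = 26

1. (g (u (f (f (h) (h) (h)) (f (h) (h) (h)) (f (h) (h) (h)))) (g (g (u (f (h) (h) (h))) (g (u (f (h) (h) (h))) (s))) (s)))  →  (g (u (f (f (h) (h) (h)) (f (h) (h) (h)) (f (h) (h) (h)))) (g (u (f (h) (h) (h))) (g (u (f (h) (h) (h))) (s))))
2. (g (u (f (f (h) (h) (h)) (f (h) (h) (h)) (f (h) (h) (h)))) (g (u (f (h) (h) (h))) (g (u (f (h) (h) (h))) (s))))  →  (g (u (f (f (h) (h) (h)) (f (h) (h) (h)) (f (h) (h) (h)))) (g (u (f (h) (h) (h))) (u (f (h) (h) (h)))))
normal form: (g (u (f (f (h) (h) (h)) (f (h) (h) (h)) (f (h) (h) (h)))) (g (u (f (h) (h) (h))) (u (f (h) (h) (h)))))


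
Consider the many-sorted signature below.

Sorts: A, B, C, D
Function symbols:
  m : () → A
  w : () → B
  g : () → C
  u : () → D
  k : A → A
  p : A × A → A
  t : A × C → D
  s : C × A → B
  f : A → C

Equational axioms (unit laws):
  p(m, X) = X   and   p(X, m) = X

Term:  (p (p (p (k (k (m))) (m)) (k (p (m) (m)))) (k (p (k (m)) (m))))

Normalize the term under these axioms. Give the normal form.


1. (p (p (p (k (k (m))) (m)) (k (p (m) (m)))) (k (p (k (m)) (m))))  →  (p (p (k (k (m))) (k (p (m) (m)))) (k (p (k (m)) (m))))
2. (p (p (k (k (m))) (k (p (m) (m)))) (k (p (k (m)) (m))))  →  (p (p (k (k (m))) (k (m))) (k (p (k (m)) (m))))
3. (p (p (k (k (m))) (k (m))) (k (p (k (m)) (m))))  →  (p (p (k (k (m))) (k (m))) (k (k (m))))

normal form = (p (p (k (k (m))) (k (m))) (k (k (m))))


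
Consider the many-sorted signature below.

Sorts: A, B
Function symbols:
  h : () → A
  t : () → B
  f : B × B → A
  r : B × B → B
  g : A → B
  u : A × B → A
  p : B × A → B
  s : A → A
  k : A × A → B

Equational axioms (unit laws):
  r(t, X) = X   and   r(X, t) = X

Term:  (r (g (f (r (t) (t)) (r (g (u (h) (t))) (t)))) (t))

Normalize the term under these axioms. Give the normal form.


normal form = (g (f (t) (g (u (h) (t)))))

1. (r (g (f (r (t) (t)) (r (g (u (h) (t))) (t)))) (t))  →  (g (f (r (t) (t)) (r (g (u (h) (t))) (t))))
2. (g (f (r (t) (t)) (r (g (u (h) (t))) (t))))  →  (g (f (t) (r (g (u (h) (t))) (t))))
3. (g (f (t) (r (g (u (h) (t))) (t))))  →  (g (f (t) (g (u (h) (t)))))


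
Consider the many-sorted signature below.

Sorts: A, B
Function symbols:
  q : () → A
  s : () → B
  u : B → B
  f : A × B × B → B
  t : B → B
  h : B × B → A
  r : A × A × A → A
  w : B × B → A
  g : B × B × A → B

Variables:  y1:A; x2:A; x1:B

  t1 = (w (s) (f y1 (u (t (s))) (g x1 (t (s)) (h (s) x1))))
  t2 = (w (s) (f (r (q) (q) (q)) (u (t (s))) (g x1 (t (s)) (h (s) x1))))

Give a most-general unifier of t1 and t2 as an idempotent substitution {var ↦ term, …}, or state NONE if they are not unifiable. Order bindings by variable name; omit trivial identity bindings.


{y1 ↦ (r (q) (q) (q))}


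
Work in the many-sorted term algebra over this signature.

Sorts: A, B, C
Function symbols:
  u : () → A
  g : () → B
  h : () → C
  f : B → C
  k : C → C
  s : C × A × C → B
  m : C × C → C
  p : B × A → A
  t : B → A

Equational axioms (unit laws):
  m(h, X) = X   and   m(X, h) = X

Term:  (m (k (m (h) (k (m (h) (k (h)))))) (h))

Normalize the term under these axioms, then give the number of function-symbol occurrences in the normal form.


1. (m (k (m (h) (k (m (h) (k (h)))))) (h))  →  (k (m (h) (k (m (h) (k (h))))))
2. (k (m (h) (k (m (h) (k (h))))))  →  (k (k (m (h) (k (h)))))
3. (k (k (m (h) (k (h)))))  →  (k (k (k (h))))
normal form: (k (k (k (h))))

size = 4


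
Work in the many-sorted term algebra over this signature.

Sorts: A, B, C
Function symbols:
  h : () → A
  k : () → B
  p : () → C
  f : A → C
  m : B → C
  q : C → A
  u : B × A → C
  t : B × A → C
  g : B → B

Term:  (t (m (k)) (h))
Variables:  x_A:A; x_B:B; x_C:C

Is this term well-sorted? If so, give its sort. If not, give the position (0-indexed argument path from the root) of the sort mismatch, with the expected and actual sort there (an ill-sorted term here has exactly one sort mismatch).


    (k) : B
  (m (k)) : C
  (h) : A
(t (m (k)) (h)) : ✗ arg 0 at [0] has sort C, expected B

ill-sorted at position [0]: expected B, got C


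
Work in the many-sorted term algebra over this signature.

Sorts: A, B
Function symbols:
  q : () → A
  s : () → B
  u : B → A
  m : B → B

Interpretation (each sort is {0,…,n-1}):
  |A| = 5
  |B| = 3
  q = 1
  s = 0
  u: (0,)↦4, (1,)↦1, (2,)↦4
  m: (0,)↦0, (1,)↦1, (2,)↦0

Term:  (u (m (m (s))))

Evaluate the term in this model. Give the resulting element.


value = 4

  s = 0
  (m (s)) = m(0,) = 0
  (m (m (s))) = m(0,) = 0
  (u (m (m (s)))) = u(0,) = 4


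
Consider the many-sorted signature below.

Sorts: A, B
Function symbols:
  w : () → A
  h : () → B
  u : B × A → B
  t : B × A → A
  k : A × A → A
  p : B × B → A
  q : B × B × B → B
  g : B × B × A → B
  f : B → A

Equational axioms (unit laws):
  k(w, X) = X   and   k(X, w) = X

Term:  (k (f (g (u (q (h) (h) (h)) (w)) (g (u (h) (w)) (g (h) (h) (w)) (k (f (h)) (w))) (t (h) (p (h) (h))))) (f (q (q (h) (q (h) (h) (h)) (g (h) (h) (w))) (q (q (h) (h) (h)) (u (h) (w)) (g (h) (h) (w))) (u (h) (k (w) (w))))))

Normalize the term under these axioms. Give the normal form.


normal form = (k (f (g (u (q (h) (h) (h)) (w)) (g (u (h) (w)) (g (h) (h) (w)) (f (h))) (t (h) (p (h) (h))))) (f (q (q (h) (q (h) (h) (h)) (g (h) (h) (w))) (q (q (h) (h) (h)) (u (h) (w)) (g (h) (h) (w))) (u (h) (w)))))

1. (k (f (g (u (q (h) (h) (h)) (w)) (g (u (h) (w)) (g (h) (h) (w)) (k (f (h)) (w))) (t (h) (p (h) (h))))) (f (q (q (h) (q (h) (h) (h)) (g (h) (h) (w))) (q (q (h) (h) (h)) (u (h) (w)) (g (h) (h) (w))) (u (h) (k (w) (w))))))  →  (k (f (g (u (q (h) (h) (h)) (w)) (g (u (h) (w)) (g (h) (h) (w)) (f (h))) (t (h) (p (h) (h))))) (f (q (q (h) (q (h) (h) (h)) (g (h) (h) (w))) (q (q (h) (h) (h)) (u (h) (w)) (g (h) (h) (w))) (u (h) (k (w) (w))))))
2. (k (f (g (u (q (h) (h) (h)) (w)) (g (u (h) (w)) (g (h) (h) (w)) (f (h))) (t (h) (p (h) (h))))) (f (q (q (h) (q (h) (h) (h)) (g (h) (h) (w))) (q (q (h) (h) (h)) (u (h) (w)) (g (h) (h) (w))) (u (h) (k (w) (w))))))  →  (k (f (g (u (q (h) (h) (h)) (w)) (g (u (h) (w)) (g (h) (h) (w)) (f (h))) (t (h) (p (h) (h))))) (f (q (q (h) (q (h) (h) (h)) (g (h) (h) (w))) (q (q (h) (h) (h)) (u (h) (w)) (g (h) (h) (w))) (u (h) (w)))))


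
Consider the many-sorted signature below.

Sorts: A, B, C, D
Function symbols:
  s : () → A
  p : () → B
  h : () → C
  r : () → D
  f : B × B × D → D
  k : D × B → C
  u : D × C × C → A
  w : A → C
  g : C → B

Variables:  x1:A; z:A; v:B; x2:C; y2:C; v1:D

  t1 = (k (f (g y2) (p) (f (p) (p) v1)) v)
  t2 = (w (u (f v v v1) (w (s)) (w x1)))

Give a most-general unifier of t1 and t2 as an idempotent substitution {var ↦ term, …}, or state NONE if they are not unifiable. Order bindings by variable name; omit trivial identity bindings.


NONE (not unifiable)

head clash or occurs-check failure — not unifiable


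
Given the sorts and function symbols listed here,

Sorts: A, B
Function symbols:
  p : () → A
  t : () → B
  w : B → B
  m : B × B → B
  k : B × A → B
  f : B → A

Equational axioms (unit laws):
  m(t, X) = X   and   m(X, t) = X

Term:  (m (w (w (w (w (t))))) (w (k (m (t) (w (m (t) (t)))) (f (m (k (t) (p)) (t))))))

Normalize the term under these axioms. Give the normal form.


1. (m (w (w (w (w (t))))) (w (k (m (t) (w (m (t) (t)))) (f (m (k (t) (p)) (t))))))  →  (m (w (w (w (w (t))))) (w (k (w (m (t) (t))) (f (m (k (t) (p)) (t))))))
2. (m (w (w (w (w (t))))) (w (k (w (m (t) (t))) (f (m (k (t) (p)) (t))))))  →  (m (w (w (w (w (t))))) (w (k (w (t)) (f (m (k (t) (p)) (t))))))
3. (m (w (w (w (w (t))))) (w (k (w (t)) (f (m (k (t) (p)) (t))))))  →  (m (w (w (w (w (t))))) (w (k (w (t)) (f (k (t) (p))))))

normal form = (m (w (w (w (w (t))))) (w (k (w (t)) (f (k (t) (p))))))


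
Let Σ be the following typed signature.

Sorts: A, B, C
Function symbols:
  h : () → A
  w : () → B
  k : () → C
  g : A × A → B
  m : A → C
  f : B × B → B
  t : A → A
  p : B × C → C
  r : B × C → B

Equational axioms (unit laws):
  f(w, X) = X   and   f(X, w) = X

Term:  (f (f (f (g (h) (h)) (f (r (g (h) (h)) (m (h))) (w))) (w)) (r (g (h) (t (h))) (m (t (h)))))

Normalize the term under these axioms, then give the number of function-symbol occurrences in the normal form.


1. (f (f (f (g (h) (h)) (f (r (g (h) (h)) (m (h))) (w))) (w)) (r (g (h) (t (h))) (m (t (h)))))  →  (f (f (g (h) (h)) (f (r (g (h) (h)) (m (h))) (w))) (r (g (h) (t (h))) (m (t (h)))))
2. (f (f (g (h) (h)) (f (r (g (h) (h)) (m (h))) (w))) (r (g (h) (t (h))) (m (t (h)))))  →  (f (f (g (h) (h)) (r (g (h) (h)) (m (h)))) (r (g (h) (t (h))) (m (t (h)))))
normal form: (f (f (g (h) (h)) (r (g (h) (h)) (m (h)))) (r (g (h) (t (h))) (m (t (h)))))

size = 19


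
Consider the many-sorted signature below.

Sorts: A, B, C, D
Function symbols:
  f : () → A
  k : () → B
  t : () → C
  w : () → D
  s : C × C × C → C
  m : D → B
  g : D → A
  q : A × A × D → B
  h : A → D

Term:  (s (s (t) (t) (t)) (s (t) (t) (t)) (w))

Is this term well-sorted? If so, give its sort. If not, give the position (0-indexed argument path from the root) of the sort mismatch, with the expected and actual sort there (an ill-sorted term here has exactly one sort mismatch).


    (t) : C
    (t) : C
    (t) : C
  (s (t) (t) (t)) : C
    (t) : C
    (t) : C
    (t) : C
  (s (t) (t) (t)) : C
  (w) : D
(s (s (t) (t) (t)) (s (t) (t) (t)) (w)) : ✗ arg 2 at [2] has sort D, expected C

ill-sorted at position [2]: expected C, got D


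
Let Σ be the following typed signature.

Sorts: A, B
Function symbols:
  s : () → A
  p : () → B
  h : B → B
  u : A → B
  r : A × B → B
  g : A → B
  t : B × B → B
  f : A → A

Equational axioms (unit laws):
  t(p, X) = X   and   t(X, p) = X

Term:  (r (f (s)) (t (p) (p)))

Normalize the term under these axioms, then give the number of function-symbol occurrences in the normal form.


1. (r (f (s)) (t (p) (p)))  →  (r (f (s)) (p))
normal form: (r (f (s)) (p))

size = 4


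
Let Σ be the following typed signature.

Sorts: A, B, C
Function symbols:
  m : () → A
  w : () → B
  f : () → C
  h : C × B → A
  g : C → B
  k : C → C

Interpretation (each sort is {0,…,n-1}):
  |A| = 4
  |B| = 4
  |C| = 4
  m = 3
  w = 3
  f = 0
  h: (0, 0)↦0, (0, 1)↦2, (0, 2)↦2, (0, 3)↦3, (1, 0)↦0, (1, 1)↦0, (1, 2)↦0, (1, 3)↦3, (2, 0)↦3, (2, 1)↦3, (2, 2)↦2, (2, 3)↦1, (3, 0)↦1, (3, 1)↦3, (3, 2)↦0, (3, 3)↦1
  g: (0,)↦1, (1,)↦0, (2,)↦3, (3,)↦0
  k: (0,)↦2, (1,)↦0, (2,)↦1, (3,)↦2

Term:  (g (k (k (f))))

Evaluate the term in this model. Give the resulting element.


  f = 0
  (k (f)) = k(0,) = 2
  (k (k (f))) = k(2,) = 1
  (g (k (k (f)))) = g(1,) = 0

value = 0


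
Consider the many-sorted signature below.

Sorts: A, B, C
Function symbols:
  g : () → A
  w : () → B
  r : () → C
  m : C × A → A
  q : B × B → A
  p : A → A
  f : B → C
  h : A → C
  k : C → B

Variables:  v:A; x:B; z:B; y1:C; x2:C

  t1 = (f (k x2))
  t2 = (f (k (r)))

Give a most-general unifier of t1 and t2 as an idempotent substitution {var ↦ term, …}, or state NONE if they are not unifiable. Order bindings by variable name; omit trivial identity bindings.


{x2 ↦ (r)}


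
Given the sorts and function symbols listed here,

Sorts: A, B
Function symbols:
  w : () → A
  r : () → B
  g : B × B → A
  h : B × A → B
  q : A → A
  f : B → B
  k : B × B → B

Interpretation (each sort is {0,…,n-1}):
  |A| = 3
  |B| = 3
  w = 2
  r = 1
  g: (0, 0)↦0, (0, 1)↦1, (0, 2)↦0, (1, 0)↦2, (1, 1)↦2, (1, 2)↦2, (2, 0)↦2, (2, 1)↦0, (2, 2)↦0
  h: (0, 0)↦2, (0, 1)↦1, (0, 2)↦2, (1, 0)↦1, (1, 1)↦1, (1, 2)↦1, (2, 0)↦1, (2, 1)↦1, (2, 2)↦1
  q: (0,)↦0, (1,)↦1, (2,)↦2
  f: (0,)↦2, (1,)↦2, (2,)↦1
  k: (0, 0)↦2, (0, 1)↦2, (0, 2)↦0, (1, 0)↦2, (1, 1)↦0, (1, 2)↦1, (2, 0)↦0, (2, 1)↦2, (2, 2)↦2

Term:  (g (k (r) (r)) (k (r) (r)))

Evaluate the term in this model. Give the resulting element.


value = 0

  r = 1
  r = 1
  (k (r) (r)) = k(1, 1) = 0
  r = 1
  r = 1
  (k (r) (r)) = k(1, 1) = 0
  (g (k (r) (r)) (k (r) (r))) = g(0, 0) = 0


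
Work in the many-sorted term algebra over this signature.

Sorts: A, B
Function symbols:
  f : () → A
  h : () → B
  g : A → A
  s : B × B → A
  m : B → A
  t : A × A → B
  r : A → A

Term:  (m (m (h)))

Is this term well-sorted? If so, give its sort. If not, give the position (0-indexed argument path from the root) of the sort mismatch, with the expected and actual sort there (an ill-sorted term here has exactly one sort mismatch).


ill-sorted at position [0]: expected B, got A

    (h) : B
  (m (h)) : A
(m (m (h))) : ✗ arg 0 at [0] has sort A, expected B


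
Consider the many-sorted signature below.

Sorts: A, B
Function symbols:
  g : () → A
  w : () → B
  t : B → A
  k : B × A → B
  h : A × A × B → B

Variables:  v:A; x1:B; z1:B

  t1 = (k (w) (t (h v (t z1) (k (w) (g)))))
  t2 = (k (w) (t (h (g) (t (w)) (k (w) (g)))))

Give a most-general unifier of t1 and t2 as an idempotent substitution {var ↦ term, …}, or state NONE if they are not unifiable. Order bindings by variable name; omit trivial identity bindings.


{v ↦ (g), z1 ↦ (w)}


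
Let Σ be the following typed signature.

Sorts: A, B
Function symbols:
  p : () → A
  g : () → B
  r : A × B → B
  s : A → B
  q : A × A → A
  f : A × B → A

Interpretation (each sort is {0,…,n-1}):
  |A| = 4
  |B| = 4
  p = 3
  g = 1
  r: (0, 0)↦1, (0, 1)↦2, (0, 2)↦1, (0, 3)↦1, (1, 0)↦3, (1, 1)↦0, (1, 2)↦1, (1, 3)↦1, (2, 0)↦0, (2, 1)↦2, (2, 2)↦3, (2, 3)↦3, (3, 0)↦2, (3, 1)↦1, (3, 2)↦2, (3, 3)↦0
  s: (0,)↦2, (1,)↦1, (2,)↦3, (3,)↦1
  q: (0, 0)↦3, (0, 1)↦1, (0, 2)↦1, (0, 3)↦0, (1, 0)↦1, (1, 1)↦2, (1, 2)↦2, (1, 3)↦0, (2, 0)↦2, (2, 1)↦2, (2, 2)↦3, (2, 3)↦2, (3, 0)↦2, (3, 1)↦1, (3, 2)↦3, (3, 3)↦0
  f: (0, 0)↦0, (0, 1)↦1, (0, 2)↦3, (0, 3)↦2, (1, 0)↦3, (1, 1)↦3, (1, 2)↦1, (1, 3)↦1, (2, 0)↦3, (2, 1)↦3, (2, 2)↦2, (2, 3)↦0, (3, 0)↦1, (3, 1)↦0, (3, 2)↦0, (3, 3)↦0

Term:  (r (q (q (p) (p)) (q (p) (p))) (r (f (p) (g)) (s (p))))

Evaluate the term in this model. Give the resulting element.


  p = 3
  p = 3
  (q (p) (p)) = q(3, 3) = 0
  p = 3
  p = 3
  (q (p) (p)) = q(3, 3) = 0
  (q (q (p) (p)) (q (p) (p))) = q(0, 0) = 3
  p = 3
  g = 1
  (f (p) (g)) = f(3, 1) = 0
  p = 3
  (s (p)) = s(3,) = 1
  (r (f (p) (g)) (s (p))) = r(0, 1) = 2
  (r (q (q (p) (p)) (q (p) (p))) (r (f (p) (g)) (s (p)))) = r(3, 2) = 2

value = 2


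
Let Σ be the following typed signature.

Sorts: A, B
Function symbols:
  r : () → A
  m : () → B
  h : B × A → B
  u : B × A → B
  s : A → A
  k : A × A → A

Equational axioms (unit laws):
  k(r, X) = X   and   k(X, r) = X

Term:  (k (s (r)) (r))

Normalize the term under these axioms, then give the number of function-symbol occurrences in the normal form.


size = 2

1. (k (s (r)) (r))  →  (s (r))
normal form: (s (r))


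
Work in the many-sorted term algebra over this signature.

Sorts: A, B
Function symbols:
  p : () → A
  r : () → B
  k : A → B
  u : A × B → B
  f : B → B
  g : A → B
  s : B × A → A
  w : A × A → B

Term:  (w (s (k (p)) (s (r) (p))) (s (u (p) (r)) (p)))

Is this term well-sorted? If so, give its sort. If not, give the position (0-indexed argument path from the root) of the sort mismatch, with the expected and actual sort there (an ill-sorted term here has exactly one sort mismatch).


well-sorted; sort = B

      (p) : A
    (k (p)) : B
      (r) : B
      (p) : A
    (s (r) (p)) : A
  (s (k (p)) (s (r) (p))) : A
      (p) : A
      (r) : B
    (u (p) (r)) : B
    (p) : A
  (s (u (p) (r)) (p)) : A
(w (s (k (p)) (s (r) (p))) (s (u (p) (r)) (p))) : B


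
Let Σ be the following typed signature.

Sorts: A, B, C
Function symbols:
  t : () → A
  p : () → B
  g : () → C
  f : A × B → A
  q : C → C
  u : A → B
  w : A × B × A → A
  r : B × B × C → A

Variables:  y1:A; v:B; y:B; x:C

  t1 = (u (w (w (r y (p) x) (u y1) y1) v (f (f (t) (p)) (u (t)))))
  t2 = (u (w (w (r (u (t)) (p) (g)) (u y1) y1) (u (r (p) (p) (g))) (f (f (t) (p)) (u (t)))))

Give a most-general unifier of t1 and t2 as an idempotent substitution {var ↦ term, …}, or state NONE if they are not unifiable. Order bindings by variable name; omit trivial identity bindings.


{v ↦ (u (r (p) (p) (g))), x ↦ (g), y ↦ (u (t))}


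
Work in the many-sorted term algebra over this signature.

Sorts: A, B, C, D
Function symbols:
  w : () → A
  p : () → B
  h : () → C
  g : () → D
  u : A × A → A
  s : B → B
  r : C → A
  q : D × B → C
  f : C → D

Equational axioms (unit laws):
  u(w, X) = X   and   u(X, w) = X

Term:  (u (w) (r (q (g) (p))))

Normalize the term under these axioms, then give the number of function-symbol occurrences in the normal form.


size = 4

1. (u (w) (r (q (g) (p))))  →  (r (q (g) (p)))
normal form: (r (q (g) (p)))


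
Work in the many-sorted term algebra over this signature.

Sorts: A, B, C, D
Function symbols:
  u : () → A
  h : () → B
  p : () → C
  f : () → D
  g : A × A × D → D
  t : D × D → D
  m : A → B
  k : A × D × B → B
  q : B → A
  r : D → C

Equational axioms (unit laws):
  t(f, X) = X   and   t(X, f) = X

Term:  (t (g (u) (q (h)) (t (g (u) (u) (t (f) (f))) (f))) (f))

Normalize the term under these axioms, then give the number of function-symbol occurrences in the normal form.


size = 8

1. (t (g (u) (q (h)) (t (g (u) (u) (t (f) (f))) (f))) (f))  →  (g (u) (q (h)) (t (g (u) (u) (t (f) (f))) (f)))
2. (g (u) (q (h)) (t (g (u) (u) (t (f) (f))) (f)))  →  (g (u) (q (h)) (g (u) (u) (t (f) (f))))
3. (g (u) (q (h)) (g (u) (u) (t (f) (f))))  →  (g (u) (q (h)) (g (u) (u) (f)))
normal form: (g (u) (q (h)) (g (u) (u) (f)))


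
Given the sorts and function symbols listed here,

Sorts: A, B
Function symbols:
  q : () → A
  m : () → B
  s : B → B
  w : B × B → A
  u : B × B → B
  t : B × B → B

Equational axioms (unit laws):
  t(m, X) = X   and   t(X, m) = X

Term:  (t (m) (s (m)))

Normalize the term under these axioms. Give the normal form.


normal form = (s (m))

1. (t (m) (s (m)))  →  (s (m))


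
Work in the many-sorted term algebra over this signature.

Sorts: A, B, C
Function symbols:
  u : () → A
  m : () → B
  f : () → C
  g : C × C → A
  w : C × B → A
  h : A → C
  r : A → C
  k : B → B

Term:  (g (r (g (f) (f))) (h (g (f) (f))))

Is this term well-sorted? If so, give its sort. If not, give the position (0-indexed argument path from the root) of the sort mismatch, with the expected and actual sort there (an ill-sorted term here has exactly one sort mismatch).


      (f) : C
      (f) : C
    (g (f) (f)) : A
  (r (g (f) (f))) : C
      (f) : C
      (f) : C
    (g (f) (f)) : A
  (h (g (f) (f))) : C
(g (r (g (f) (f))) (h (g (f) (f)))) : A

well-sorted; sort = A


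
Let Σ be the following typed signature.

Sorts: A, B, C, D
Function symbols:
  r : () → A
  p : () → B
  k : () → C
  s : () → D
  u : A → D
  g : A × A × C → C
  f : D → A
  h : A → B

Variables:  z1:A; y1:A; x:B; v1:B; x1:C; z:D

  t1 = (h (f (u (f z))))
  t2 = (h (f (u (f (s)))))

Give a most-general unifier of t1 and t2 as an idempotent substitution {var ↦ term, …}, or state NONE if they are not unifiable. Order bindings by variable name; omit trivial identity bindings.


{z ↦ (s)}


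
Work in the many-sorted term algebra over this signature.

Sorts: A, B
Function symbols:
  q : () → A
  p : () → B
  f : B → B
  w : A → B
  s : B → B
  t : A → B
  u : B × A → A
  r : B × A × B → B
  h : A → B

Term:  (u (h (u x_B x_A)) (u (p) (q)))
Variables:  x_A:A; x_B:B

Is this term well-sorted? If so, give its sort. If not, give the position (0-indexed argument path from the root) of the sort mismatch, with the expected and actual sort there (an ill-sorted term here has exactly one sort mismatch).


well-sorted; sort = A

      x_B : B
      x_A : A
    (u x_B x_A) : A
  (h (u x_B x_A)) : B
    (p) : B
    (q) : A
  (u (p) (q)) : A
(u (h (u x_B x_A)) (u (p) (q))) : A


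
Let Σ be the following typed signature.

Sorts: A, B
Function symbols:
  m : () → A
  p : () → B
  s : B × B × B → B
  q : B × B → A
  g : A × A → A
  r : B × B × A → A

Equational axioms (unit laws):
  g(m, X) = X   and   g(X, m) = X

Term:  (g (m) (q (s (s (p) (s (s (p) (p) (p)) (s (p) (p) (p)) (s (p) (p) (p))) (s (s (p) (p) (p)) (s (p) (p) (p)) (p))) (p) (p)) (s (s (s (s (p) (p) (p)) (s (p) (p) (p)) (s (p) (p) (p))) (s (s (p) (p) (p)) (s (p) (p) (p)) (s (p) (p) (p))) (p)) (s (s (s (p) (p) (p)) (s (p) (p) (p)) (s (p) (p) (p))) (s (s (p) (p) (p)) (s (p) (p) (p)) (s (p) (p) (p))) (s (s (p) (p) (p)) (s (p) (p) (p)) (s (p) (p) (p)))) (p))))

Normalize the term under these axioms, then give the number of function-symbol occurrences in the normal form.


1. (g (m) (q (s (s (p) (s (s (p) (p) (p)) (s (p) (p) (p)) (s (p) (p) (p))) (s (s (p) (p) (p)) (s (p) (p) (p)) (p))) (p) (p)) (s (s (s (s (p) (p) (p)) (s (p) (p) (p)) (s (p) (p) (p))) (s (s (p) (p) (p)) (s (p) (p) (p)) (s (p) (p) (p))) (p)) (s (s (s (p) (p) (p)) (s (p) (p) (p)) (s (p) (p) (p))) (s (s (p) (p) (p)) (s (p) (p) (p)) (s (p) (p) (p))) (s (s (p) (p) (p)) (s (p) (p) (p)) (s (p) (p) (p)))) (p))))  →  (q (s (s (p) (s (s (p) (p) (p)) (s (p) (p) (p)) (s (p) (p) (p))) (s (s (p) (p) (p)) (s (p) (p) (p)) (p))) (p) (p)) (s (s (s (s (p) (p) (p)) (s (p) (p) (p)) (s (p) (p) (p))) (s (s (p) (p) (p)) (s (p) (p) (p)) (s (p) (p) (p))) (p)) (s (s (s (p) (p) (p)) (s (p) (p) (p)) (s (p) (p) (p))) (s (s (p) (p) (p)) (s (p) (p) (p)) (s (p) (p) (p))) (s (s (p) (p) (p)) (s (p) (p) (p)) (s (p) (p) (p)))) (p)))
normal form: (q (s (s (p) (s (s (p) (p) (p)) (s (p) (p) (p)) (s (p) (p) (p))) (s (s (p) (p) (p)) (s (p) (p) (p)) (p))) (p) (p)) (s (s (s (s (p) (p) (p)) (s (p) (p) (p)) (s (p) (p) (p))) (s (s (p) (p) (p)) (s (p) (p) (p)) (s (p) (p) (p))) (p)) (s (s (s (p) (p) (p)) (s (p) (p) (p)) (s (p) (p) (p))) (s (s (p) (p) (p)) (s (p) (p) (p)) (s (p) (p) (p))) (s (s (p) (p) (p)) (s (p) (p) (p)) (s (p) (p) (p)))) (p)))

size = 99


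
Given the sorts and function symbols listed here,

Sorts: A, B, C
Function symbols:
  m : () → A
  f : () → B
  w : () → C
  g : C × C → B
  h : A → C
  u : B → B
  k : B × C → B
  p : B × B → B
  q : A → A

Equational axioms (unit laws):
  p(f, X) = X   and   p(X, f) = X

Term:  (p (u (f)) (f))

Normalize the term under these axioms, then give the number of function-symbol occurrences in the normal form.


1. (p (u (f)) (f))  →  (u (f))
normal form: (u (f))

size = 2


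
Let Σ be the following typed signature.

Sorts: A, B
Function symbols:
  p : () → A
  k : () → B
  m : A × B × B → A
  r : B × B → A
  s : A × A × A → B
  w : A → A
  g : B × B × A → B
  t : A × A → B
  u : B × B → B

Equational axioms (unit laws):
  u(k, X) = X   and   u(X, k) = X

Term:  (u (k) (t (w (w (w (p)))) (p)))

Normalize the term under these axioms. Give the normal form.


1. (u (k) (t (w (w (w (p)))) (p)))  →  (t (w (w (w (p)))) (p))

normal form = (t (w (w (w (p)))) (p))


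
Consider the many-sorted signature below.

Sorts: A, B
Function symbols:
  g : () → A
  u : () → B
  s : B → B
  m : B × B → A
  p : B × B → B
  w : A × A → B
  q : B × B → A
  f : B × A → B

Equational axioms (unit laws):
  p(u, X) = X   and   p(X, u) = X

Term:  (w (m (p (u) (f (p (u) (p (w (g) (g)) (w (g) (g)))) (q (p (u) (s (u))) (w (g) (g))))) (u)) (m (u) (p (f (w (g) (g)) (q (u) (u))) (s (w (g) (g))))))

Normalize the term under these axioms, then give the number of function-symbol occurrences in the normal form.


1. (w (m (p (u) (f (p (u) (p (w (g) (g)) (w (g) (g)))) (q (p (u) (s (u))) (w (g) (g))))) (u)) (m (u) (p (f (w (g) (g)) (q (u) (u))) (s (w (g) (g))))))  →  (w (m (f (p (u) (p (w (g) (g)) (w (g) (g)))) (q (p (u) (s (u))) (w (g) (g)))) (u)) (m (u) (p (f (w (g) (g)) (q (u) (u))) (s (w (g) (g))))))
2. (w (m (f (p (u) (p (w (g) (g)) (w (g) (g)))) (q (p (u) (s (u))) (w (g) (g)))) (u)) (m (u) (p (f (w (g) (g)) (q (u) (u))) (s (w (g) (g))))))  →  (w (m (f (p (w (g) (g)) (w (g) (g))) (q (p (u) (s (u))) (w (g) (g)))) (u)) (m (u) (p (f (w (g) (g)) (q (u) (u))) (s (w (g) (g))))))
3. (w (m (f (p (w (g) (g)) (w (g) (g))) (q (p (u) (s (u))) (w (g) (g)))) (u)) (m (u) (p (f (w (g) (g)) (q (u) (u))) (s (w (g) (g))))))  →  (w (m (f (p (w (g) (g)) (w (g) (g))) (q (s (u)) (w (g) (g)))) (u)) (m (u) (p (f (w (g) (g)) (q (u) (u))) (s (w (g) (g))))))
normal form: (w (m (f (p (w (g) (g)) (w (g) (g))) (q (s (u)) (w (g) (g)))) (u)) (m (u) (p (f (w (g) (g)) (q (u) (u))) (s (w (g) (g))))))

size = 31


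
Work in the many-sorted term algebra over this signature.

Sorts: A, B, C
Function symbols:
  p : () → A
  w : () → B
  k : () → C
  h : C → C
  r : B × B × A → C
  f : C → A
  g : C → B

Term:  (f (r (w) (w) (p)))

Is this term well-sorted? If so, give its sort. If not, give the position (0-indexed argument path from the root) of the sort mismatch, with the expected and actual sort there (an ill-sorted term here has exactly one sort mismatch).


well-sorted; sort = A

    (w) : B
    (w) : B
    (p) : A
  (r (w) (w) (p)) : C
(f (r (w) (w) (p))) : A


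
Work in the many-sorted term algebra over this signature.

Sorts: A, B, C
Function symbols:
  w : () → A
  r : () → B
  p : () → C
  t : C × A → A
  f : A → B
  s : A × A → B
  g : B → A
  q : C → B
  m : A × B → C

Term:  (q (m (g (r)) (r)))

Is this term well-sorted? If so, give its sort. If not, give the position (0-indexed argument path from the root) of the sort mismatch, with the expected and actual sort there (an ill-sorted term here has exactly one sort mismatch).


well-sorted; sort = B

      (r) : B
    (g (r)) : A
    (r) : B
  (m (g (r)) (r)) : C
(q (m (g (r)) (r))) : B


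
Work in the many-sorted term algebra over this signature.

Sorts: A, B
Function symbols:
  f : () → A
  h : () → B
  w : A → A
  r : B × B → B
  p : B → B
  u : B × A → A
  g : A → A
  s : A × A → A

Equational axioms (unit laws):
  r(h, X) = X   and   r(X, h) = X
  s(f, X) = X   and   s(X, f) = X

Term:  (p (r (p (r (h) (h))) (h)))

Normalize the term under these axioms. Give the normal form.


1. (p (r (p (r (h) (h))) (h)))  →  (p (p (r (h) (h))))
2. (p (p (r (h) (h))))  →  (p (p (h)))

normal form = (p (p (h)))


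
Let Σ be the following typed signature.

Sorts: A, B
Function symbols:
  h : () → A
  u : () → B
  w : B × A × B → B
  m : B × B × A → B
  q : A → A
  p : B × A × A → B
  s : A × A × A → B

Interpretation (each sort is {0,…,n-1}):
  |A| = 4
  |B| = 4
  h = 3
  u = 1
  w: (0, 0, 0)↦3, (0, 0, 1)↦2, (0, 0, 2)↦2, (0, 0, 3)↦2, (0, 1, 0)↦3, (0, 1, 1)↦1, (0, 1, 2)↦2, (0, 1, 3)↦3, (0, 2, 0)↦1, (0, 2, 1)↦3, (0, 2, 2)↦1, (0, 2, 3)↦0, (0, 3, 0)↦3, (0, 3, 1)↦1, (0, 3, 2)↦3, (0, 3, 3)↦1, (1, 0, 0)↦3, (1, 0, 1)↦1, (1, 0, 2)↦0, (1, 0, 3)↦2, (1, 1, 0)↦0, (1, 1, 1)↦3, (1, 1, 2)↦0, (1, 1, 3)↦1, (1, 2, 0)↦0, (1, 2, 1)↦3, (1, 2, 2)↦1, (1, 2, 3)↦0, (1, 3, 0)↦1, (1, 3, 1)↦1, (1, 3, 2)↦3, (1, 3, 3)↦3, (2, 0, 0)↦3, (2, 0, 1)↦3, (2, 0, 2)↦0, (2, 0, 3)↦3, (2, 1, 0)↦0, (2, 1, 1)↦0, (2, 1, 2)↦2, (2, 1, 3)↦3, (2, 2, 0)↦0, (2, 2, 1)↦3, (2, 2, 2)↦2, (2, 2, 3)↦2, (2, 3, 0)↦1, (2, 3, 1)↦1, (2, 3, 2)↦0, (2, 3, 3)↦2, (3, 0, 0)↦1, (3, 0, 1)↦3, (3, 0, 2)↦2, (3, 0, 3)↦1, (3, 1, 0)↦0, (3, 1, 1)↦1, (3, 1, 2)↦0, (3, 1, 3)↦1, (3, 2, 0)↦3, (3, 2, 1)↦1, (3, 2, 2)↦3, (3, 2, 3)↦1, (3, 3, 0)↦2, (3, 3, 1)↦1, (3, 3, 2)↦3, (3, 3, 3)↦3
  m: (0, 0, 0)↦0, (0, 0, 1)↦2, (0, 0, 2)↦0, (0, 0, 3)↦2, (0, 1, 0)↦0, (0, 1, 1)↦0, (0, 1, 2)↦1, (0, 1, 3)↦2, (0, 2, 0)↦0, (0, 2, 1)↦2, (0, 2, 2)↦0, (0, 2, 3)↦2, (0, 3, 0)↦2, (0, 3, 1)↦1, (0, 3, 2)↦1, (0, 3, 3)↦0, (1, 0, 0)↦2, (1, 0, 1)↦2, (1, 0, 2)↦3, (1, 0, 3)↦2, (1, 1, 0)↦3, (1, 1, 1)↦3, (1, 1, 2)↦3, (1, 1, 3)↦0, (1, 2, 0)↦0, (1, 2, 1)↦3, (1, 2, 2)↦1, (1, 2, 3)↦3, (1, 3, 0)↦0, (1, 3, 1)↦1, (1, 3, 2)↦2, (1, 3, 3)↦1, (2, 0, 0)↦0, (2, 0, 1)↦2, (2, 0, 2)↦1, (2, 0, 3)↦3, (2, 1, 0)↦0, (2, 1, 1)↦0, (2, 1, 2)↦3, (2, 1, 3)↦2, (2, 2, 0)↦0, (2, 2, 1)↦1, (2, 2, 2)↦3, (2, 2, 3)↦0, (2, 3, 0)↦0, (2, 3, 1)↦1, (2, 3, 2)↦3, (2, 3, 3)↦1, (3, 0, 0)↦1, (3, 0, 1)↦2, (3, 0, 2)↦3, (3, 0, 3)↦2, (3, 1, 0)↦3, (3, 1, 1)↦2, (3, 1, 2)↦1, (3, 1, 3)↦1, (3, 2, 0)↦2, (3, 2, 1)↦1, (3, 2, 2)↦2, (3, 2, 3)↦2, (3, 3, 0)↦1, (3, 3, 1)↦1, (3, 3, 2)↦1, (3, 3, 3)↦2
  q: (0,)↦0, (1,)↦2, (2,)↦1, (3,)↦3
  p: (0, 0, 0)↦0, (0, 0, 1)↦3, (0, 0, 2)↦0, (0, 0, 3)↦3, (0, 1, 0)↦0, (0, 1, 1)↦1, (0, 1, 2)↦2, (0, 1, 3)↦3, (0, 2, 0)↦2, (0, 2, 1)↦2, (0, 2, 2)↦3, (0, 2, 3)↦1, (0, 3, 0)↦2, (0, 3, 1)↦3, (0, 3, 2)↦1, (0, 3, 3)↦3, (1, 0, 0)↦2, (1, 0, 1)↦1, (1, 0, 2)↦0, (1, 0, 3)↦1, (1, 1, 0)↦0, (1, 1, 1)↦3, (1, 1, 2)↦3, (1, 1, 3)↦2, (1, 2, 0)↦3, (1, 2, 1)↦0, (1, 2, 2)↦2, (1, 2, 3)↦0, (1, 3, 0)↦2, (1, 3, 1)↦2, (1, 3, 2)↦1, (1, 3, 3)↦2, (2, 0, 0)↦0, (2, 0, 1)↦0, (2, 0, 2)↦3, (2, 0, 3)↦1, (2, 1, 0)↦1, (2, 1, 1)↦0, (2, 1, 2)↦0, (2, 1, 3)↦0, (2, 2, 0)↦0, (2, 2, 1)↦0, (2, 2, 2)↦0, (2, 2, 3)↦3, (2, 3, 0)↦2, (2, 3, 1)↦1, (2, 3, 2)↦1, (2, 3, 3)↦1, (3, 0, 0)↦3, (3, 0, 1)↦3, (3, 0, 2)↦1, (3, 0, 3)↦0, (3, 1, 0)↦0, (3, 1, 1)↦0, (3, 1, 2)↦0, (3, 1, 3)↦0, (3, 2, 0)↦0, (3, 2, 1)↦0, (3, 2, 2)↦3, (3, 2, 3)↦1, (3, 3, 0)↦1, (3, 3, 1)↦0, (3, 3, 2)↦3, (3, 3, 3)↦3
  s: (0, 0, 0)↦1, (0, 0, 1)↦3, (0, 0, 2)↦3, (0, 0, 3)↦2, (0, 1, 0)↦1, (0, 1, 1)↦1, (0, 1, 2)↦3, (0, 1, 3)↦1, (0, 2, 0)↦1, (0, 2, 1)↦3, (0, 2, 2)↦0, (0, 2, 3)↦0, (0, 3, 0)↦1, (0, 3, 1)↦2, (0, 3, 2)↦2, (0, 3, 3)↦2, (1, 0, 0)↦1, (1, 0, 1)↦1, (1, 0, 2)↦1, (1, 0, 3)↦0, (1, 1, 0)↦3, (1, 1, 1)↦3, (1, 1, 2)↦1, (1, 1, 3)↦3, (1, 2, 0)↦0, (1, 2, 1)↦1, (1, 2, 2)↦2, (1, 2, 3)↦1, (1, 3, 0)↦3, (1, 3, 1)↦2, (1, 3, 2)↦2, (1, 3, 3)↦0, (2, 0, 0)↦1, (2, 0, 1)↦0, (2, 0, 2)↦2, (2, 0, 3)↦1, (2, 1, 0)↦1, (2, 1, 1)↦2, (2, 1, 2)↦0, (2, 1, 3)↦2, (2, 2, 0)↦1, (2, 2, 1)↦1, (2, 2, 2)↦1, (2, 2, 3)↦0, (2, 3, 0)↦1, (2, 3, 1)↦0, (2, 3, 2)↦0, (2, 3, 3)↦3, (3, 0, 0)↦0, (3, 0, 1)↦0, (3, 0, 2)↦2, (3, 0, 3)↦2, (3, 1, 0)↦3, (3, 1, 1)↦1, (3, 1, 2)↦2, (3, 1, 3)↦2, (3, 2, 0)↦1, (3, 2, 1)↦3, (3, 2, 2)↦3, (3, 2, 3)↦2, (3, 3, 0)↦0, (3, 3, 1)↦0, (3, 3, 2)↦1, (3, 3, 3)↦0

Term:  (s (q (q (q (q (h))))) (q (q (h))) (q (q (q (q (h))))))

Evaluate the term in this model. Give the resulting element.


value = 0

  h = 3
  (q (h)) = q(3,) = 3
  (q (q (h))) = q(3,) = 3
  (q (q (q (h)))) = q(3,) = 3
  (q (q (q (q (h))))) = q(3,) = 3
  h = 3
  (q (h)) = q(3,) = 3
  (q (q (h))) = q(3,) = 3
  h = 3
  (q (h)) = q(3,) = 3
  (q (q (h))) = q(3,) = 3
  (q (q (q (h)))) = q(3,) = 3
  (q (q (q (q (h))))) = q(3,) = 3
  (s (q (q (q (q (h))))) (q (q (h))) (q (q (q (q (h)))))) = s(3, 3, 3) = 0
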